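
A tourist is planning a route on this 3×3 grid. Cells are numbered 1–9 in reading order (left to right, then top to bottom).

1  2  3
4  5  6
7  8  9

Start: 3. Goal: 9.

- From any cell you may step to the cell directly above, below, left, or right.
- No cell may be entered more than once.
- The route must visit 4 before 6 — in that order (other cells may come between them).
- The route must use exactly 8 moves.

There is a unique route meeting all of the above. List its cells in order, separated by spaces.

The waypoints must appear in the order 4, 6, with no cell reused.
Route from 3: 2× left (reaching 1), 2× down (reaching 7), right to 8, up to 5, right to 6, down to 9 — 8 moves in all.
Check: order respected (4 at step 3, 6 at step 7); 8 moves as required.

3 2 1 4 7 8 5 6 9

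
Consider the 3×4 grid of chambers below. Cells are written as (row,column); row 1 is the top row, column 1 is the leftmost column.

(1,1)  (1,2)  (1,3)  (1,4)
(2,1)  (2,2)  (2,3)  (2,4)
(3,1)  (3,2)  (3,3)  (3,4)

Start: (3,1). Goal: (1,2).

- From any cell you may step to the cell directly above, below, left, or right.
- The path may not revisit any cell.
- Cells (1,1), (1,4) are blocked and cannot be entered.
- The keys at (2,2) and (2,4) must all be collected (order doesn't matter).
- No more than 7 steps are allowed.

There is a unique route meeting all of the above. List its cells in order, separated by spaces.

The budget equals the shortest possible length, so every move has to be on a shortest route through the required cells.
Route from (3,1): 3× right (reaching (3,4)), up to (2,4), 2× left (reaching (2,2)), up to (1,2) — 7 moves in all.
Check: all required cells visited; 7 ≤ 7 moves.

(3,1) (3,2) (3,3) (3,4) (2,4) (2,3) (2,2) (1,2)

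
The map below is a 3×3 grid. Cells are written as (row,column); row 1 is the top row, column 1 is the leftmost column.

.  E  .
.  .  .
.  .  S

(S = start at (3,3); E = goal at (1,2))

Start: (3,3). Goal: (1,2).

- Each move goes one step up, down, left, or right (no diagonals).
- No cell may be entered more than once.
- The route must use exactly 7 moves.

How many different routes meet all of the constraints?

2

Need simple routes of exactly 7 moves from (3,3) to (1,2) (Manhattan distance 3, so 2 moves are spent on a detour and 2 undoing it).
Enumerating: (3,3) (2,3) (2,2) (3,2) (3,1) (2,1) (1,1) (1,2) | (3,3) (3,2) (3,1) (2,1) (2,2) (2,3) (1,3) (1,2).
That gives 2 routes.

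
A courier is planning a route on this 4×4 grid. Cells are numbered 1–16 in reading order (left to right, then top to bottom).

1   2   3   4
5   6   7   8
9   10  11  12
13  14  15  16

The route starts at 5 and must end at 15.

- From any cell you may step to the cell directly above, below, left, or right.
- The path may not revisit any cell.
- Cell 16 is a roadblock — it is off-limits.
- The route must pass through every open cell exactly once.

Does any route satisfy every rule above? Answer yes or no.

One route that works: 5 → 1 → 2 → 6 → 7 → 3 → 4 → 8 → 12 → 11 → 10 → 9 → 13 → 14 → 15.

yes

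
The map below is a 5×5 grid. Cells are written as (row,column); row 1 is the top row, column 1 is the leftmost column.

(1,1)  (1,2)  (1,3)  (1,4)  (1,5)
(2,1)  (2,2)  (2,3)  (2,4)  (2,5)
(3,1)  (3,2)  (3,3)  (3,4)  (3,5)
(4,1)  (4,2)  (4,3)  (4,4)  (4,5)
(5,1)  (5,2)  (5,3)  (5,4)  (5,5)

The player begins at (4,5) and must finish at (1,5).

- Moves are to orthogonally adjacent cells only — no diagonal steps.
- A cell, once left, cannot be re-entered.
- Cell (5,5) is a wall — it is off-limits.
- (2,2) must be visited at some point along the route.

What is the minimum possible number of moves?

9

Any route passes through (2,2) somewhere between (4,5) and (1,5). Summing Manhattan distances along the two legs ((4,5) → (2,2) → (1,5)) gives a lower bound of 5 + 4 = 9 moves.
A route of 9 moves achieves this: (4,5) → (3,5) → (2,5) → (2,4) → (2,3) → (2,2) → (1,2) → (1,3) → (1,4) → (1,5).
Since 9 matches the lower bound, it is optimal.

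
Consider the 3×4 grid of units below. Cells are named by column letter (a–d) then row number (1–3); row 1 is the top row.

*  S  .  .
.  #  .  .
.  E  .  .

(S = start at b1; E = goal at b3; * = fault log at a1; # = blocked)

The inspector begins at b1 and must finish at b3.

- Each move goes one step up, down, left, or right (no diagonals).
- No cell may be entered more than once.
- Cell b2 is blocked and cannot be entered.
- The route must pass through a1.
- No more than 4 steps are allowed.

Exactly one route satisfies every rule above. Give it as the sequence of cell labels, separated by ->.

b1 -> a1 -> a2 -> a3 -> b3

Any route must reach a1 and still end at b3 within 4 moves, so the order of the required stops is forced.
Route from b1: left to a1, 2× down (reaching a3), right to b3 — 4 moves in all.
Check: all required cells visited; 4 ≤ 4 moves.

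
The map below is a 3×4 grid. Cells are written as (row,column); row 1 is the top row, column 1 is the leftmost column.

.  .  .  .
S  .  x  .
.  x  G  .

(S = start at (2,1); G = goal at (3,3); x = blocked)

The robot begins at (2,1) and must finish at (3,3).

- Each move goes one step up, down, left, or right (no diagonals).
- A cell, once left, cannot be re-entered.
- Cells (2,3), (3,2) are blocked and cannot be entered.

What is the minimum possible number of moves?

7

The Manhattan distance from (2,1) to (3,3) is |2−3| + |1−3| = 3, so at least 3 moves are needed.
That bound ignores the blocked cells. Measuring each leg by the fewest moves that actually steer around them ((2,1)→(3,3): 7) raises the lower bound to 7.
A route of 7 moves exists: (2,1) → (1,1) → (1,2) → (1,3) → (1,4) → (2,4) → (3,4) → (3,3).
Since 7 matches that lower bound, it is optimal.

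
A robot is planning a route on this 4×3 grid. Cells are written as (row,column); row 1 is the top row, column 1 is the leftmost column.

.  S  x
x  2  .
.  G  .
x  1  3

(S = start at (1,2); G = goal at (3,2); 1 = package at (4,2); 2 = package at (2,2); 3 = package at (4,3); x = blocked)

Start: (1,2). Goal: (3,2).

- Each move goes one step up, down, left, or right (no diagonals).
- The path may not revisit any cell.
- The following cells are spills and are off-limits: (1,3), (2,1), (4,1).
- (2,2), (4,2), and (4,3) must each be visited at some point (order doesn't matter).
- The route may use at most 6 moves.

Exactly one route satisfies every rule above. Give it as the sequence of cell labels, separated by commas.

The 6-move cap with required stops at (2,2), (4,2), (4,3) leaves no slack for detours.
Route from (1,2): down 1 to (2,2), right 1 to (2,3), down 2 to (4,3), left 1 to (4,2), up 1 to (3,2) — 6 moves in all.
Check: all required cells visited; 6 ≤ 6 moves.

(1,2), (2,2), (2,3), (3,3), (4,3), (4,2), (3,2)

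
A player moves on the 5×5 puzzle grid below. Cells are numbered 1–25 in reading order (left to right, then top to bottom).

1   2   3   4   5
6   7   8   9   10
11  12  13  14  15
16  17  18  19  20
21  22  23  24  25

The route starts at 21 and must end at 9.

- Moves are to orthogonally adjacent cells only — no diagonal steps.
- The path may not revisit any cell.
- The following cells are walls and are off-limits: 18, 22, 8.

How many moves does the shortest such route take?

The Manhattan distance from 21 to 9 is |5−2| + |1−4| = 6, so at least 6 moves are needed.
A route of 6 moves achieves this: 21 → 16 → 11 → 12 → 13 → 14 → 9.
Since 6 matches the lower bound, it is optimal.

6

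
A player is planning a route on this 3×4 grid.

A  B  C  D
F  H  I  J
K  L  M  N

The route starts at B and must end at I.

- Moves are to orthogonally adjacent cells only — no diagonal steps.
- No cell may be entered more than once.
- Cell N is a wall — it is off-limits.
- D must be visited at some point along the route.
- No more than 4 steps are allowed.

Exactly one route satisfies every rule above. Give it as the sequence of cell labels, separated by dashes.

B - C - D - J - I

The 4-move cap with required stops at D leaves no slack for detours.
Route from B: 2× right (reaching D), down to J, left to I — 4 moves in all.
Check: all required cells visited; 4 ≤ 4 moves.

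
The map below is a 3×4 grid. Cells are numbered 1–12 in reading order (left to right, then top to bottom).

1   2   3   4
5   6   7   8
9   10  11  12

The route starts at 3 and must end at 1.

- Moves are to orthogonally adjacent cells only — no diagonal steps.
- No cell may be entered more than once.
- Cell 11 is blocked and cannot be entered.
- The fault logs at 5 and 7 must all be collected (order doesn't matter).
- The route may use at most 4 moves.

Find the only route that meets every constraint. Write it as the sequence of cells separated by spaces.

Any route must reach 5 and 7 and still end at 1 within 4 moves, so the order of the required stops is forced.
Route from 3: down to 7, 2× left (reaching 5), up to 1 — 4 moves in all.
Check: all required cells visited; 4 ≤ 4 moves.

3 7 6 5 1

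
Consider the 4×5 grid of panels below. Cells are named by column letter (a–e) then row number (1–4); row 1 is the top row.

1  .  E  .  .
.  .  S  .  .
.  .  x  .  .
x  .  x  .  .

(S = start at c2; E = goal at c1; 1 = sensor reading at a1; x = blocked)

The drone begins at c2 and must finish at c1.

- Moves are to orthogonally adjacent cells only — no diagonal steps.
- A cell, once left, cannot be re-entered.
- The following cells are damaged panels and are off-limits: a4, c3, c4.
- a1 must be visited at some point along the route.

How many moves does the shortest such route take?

5

Any route passes through a1 somewhere between c2 and c1. Summing Manhattan distances along the two legs (c2 → a1 → c1) gives a lower bound of 3 + 2 = 5 moves.
A route of 5 moves achieves this: c2 → b2 → a2 → a1 → b1 → c1.
Since 5 matches the lower bound, it is optimal.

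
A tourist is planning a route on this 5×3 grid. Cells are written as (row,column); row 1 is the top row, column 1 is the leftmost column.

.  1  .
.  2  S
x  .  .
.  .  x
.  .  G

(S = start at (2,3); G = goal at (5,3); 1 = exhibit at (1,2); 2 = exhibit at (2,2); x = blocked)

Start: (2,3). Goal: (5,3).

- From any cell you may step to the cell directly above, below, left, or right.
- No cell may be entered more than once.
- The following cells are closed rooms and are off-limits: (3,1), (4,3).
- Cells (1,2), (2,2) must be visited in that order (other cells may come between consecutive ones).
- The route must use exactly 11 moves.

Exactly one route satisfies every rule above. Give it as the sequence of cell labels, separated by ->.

(2,3) -> (1,3) -> (1,2) -> (1,1) -> (2,1) -> (2,2) -> (3,2) -> (4,2) -> (4,1) -> (5,1) -> (5,2) -> (5,3)

The waypoints must appear in the order (1,2), (2,2), with no cell reused.
Route from (2,3): up 1 to (1,3), left 2 to (1,1), down 1 to (2,1), right 1 to (2,2), down 2 to (4,2), left 1 to (4,1), down 1 to (5,1), right 2 to (5,3) — 11 moves in all.
Check: order respected (1 at step 2, 2 at step 5); 11 moves as required.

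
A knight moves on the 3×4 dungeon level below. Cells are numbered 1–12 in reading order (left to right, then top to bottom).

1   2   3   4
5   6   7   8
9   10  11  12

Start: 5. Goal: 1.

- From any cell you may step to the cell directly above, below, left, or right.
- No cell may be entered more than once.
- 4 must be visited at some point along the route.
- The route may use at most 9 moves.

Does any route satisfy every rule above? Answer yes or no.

One route that works: 5 → 6 → 7 → 8 → 4 → 3 → 2 → 1.

yes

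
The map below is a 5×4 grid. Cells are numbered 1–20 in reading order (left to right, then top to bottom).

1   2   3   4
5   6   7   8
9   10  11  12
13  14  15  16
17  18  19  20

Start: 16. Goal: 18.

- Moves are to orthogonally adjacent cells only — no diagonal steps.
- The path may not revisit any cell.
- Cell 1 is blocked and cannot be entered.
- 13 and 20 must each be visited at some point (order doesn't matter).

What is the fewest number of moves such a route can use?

Any route passes through 13 and 20 in some order between 16 and 18. Summing Manhattan distances along each leg and taking the cheapest ordering (16 → 20 → 13 → 18) gives a lower bound of 1 + 4 + 2 = 7 moves.
A route of 7 moves achieves this: 16 → 20 → 19 → 15 → 14 → 13 → 17 → 18.
Since 7 matches the lower bound, it is optimal.

7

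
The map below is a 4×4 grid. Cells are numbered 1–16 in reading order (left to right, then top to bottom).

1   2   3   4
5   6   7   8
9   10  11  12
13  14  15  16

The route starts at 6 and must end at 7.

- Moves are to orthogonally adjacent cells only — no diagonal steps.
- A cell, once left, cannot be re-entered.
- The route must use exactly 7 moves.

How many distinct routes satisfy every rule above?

Need simple routes of exactly 7 moves from 6 to 7 (Manhattan distance 1, so 3 moves are spent on a detour and 3 undoing it).
Branch systematically from the start, pruning whenever the remaining move budget drops below the Manhattan distance to 7 or differs from it in parity. Grouping the completions by first move — via 2: 2; via 10: 7; via 5: 5 (no valid completion starts via 7) — and summing: 2 + 7 + 5 = 14.
That gives 14 routes.

14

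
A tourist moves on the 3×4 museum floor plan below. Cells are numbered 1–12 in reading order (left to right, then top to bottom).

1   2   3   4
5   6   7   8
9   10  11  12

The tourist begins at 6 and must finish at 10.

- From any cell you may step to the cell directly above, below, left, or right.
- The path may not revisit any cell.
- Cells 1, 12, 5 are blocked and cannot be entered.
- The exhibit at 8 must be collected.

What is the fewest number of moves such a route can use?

Any route passes through 8 somewhere between 6 and 10. Summing Manhattan distances along the two legs (6 → 8 → 10) gives a lower bound of 2 + 3 = 5 moves.
The shortest route satisfying every rule uses 7 moves: 6 → 2 → 3 → 4 → 8 → 7 → 11 → 10.
The bound of 5 isn't tight here; checking systematically, no route of length 5 through 6 satisfies every constraint, so 7 is the minimum.

7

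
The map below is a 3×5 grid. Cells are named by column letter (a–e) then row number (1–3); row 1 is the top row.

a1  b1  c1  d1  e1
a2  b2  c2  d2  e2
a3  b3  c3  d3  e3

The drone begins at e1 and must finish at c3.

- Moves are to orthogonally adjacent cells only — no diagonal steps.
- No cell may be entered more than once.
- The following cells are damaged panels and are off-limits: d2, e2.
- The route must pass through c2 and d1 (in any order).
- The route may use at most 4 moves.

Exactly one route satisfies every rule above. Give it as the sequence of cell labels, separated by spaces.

Any route must reach c2 and d1 and still end at c3 within 4 moves, so the order of the required stops is forced.
Route from e1: 2× left (reaching c1), 2× down (reaching c3) — 4 moves in all.
Check: all required cells visited; 4 ≤ 4 moves.

e1 d1 c1 c2 c3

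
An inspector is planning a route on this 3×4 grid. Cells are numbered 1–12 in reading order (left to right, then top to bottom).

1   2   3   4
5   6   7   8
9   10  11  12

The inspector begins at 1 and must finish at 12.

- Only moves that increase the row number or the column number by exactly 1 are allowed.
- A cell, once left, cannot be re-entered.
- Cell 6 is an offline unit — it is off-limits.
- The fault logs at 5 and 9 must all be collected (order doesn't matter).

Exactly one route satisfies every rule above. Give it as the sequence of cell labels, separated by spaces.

Moves only go right or down, so the column and row indices never decrease.
Route from 1: down 2 to 9, right 3 to 12 — 5 moves in all.
Check: all required cells visited.

1 5 9 10 11 12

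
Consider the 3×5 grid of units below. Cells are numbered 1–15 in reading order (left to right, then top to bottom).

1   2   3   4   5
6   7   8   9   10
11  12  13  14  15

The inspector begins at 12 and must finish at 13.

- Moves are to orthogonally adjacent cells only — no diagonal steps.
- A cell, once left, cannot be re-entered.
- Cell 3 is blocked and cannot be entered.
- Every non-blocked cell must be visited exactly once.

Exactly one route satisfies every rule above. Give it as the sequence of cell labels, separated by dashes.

12 - 11 - 6 - 1 - 2 - 7 - 8 - 9 - 4 - 5 - 10 - 15 - 14 - 13

Need to visit all 14 open cells exactly once, starting at 12 and ending at 13.
Cell 2 has only two open neighbours (7 and 1), so the path must pass straight through it: one of those is the cell it's entered from and the other is where it exits.
Route from 12: left 1 to 11, up 2 to 1, right 1 to 2, down 1 to 7, right 2 to 9, up 1 to 4, right 1 to 5, down 2 to 15, left 2 to 13 — 13 moves in all.
Check: all 14 open cells covered.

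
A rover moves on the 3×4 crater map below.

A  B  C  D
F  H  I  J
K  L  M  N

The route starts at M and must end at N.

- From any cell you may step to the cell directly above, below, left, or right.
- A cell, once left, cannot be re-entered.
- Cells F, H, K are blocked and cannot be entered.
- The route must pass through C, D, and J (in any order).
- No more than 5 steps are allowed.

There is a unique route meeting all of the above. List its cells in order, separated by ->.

M -> I -> C -> D -> J -> N

The 5-move cap with required stops at C, D, J leaves no slack for detours.
Route from M: up 2 to C, right 1 to D, down 2 to N — 5 moves in all.
Check: all required cells visited; 5 ≤ 5 moves.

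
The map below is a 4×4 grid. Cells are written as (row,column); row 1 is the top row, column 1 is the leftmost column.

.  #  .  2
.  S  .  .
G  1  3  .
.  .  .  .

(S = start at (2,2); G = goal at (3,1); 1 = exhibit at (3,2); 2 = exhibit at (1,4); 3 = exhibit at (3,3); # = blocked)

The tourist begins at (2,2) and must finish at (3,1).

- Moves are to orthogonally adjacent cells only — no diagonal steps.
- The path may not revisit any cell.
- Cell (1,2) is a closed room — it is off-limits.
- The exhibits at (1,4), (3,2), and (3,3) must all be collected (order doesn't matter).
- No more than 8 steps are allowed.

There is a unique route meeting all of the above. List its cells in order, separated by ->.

(2,2) -> (2,3) -> (1,3) -> (1,4) -> (2,4) -> (3,4) -> (3,3) -> (3,2) -> (3,1)

The 8-move cap with required stops at (1,4), (3,2), (3,3) leaves no slack for detours.
Route from (2,2): right to (2,3), up to (1,3), right to (1,4), 2× down (reaching (3,4)), 3× left (reaching (3,1)) — 8 moves in all.
Check: all required cells visited; 8 ≤ 8 moves.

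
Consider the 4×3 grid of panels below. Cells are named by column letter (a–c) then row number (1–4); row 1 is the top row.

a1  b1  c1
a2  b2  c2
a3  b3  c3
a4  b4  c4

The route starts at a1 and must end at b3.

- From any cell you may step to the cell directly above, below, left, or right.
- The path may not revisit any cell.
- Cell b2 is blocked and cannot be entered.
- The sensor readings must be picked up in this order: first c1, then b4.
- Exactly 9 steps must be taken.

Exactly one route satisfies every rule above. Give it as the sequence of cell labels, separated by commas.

The waypoints must appear in the order c1, b4, with no cell reused.
Route from a1: right 2 to c1, down 3 to c4, left 2 to a4, up 1 to a3, right 1 to b3 — 9 moves in all.
Check: order respected (c1 at step 2, b4 at step 6); 9 moves as required.

a1, b1, c1, c2, c3, c4, b4, a4, a3, b3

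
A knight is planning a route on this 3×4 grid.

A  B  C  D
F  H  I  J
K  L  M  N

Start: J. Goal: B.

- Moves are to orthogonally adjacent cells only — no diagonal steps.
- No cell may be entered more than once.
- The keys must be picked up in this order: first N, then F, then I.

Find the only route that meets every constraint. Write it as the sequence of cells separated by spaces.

The waypoints must appear in the order N, F, I, with no cell reused.
Route from J: down 1 to N, left 3 to K, up 1 to F, right 2 to I, up 1 to C, left 1 to B — 9 moves in all.
Check: order respected (N at step 1, F at step 5, I at step 7).

J N M L K F H I C B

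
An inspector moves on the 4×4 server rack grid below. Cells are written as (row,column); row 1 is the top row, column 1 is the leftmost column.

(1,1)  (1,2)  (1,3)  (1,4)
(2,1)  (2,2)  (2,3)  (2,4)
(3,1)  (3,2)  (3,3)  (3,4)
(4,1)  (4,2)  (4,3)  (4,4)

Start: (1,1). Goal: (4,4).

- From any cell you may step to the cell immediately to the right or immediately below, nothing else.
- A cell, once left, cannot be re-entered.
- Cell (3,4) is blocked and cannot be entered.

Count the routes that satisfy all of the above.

10

A right/down-only route from (1,1) to (4,4) makes exactly 3 down-moves and 3 right-moves in some order.
With no other constraints that would be C(6,3) = 20 routes.
Subtract routes through each blocked cell (inclusion–exclusion for overlaps): − through (3,4): 10 → 10.
That gives 10 routes.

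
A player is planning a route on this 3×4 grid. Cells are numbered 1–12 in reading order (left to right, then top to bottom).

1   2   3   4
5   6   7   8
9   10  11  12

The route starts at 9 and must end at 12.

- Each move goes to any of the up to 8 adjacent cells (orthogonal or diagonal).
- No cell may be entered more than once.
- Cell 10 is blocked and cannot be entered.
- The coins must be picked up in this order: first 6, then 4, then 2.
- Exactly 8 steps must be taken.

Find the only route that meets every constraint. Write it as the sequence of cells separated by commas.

9, 6, 11, 8, 4, 3, 2, 7, 12

The waypoints must appear in the order 6, 4, 2, with no cell reused.
Route from 9: up-right 1 to 6, down-right 1 to 11, up-right 1 to 8, up 1 to 4, left 2 to 2, down-right 2 to 12 — 8 moves in all.
Check: order respected (6 at step 1, 4 at step 4, 2 at step 6); 8 moves as required.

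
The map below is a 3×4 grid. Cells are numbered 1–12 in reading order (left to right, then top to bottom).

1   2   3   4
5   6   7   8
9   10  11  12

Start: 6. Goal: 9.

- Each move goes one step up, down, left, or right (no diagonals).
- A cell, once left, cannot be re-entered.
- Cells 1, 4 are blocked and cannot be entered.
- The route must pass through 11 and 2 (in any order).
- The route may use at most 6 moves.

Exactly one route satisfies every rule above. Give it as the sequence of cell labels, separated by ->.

6 -> 2 -> 3 -> 7 -> 11 -> 10 -> 9

The 6-move cap with required stops at 11, 2 leaves no slack for detours.
Route from 6: up to 2, right to 3, 2× down (reaching 11), 2× left (reaching 9) — 6 moves in all.
Check: all required cells visited; 6 ≤ 6 moves.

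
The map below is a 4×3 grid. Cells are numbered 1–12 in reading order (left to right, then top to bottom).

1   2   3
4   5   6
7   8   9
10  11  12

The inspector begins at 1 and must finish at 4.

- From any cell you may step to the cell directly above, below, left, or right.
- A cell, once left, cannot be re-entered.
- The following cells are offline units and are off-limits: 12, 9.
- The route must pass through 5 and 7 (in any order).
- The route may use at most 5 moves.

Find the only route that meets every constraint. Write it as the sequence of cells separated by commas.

The budget equals the shortest possible length, so every move has to be on a shortest route through the required cells.
Route from 1: right 1 to 2, down 2 to 8, left 1 to 7, up 1 to 4 — 5 moves in all.
Check: all required cells visited; 5 ≤ 5 moves.

1, 2, 5, 8, 7, 4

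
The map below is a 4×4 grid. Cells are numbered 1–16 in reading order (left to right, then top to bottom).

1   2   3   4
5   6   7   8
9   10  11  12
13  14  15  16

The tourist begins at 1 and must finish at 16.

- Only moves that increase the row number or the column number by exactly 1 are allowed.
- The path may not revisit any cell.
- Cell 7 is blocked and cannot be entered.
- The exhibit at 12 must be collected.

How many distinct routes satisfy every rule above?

A right/down-only route from 1 to 16 makes exactly 3 down-moves and 3 right-moves in some order.
With no other constraints that would be C(6,3) = 20 routes.
Split at 12 and multiply the segment counts (each segment already excludes blocked cells): 1→12: 4; 12→16: 1; product = 4.
That gives 4 routes.

4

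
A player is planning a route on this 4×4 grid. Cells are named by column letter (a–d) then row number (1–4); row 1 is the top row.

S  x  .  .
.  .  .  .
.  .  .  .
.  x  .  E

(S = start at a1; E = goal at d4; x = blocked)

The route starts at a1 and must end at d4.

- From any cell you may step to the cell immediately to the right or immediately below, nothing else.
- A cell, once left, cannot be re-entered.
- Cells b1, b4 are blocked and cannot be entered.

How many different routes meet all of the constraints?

A right/down-only route from a1 to d4 makes exactly 3 down-moves and 3 right-moves in some order.
With no other constraints that would be C(6,3) = 20 routes.
Subtract routes through each blocked cell (inclusion–exclusion for overlaps): − through b1: 10 − through b4: 4 + through b1&b4: 1 → 7.
That gives 7 routes.

7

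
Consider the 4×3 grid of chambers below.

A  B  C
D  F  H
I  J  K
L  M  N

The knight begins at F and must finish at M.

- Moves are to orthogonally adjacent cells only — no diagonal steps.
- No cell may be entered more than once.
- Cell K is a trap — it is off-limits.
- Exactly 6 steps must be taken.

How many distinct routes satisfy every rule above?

2

Need simple routes of exactly 6 moves from F to M (Manhattan distance 2, so 2 moves are spent on a detour and 2 undoing it).
Enumerating: F B A D I L M | F B A D I J M.
That gives 2 routes.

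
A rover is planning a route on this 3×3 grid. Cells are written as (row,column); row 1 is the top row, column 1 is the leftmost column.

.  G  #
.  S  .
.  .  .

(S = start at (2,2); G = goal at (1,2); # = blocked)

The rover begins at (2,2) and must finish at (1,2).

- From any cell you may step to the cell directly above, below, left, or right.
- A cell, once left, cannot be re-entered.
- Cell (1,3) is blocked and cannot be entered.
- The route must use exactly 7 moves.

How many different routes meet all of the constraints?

Need simple routes of exactly 7 moves from (2,2) to (1,2) (Manhattan distance 1, so 3 moves are spent on a detour and 3 undoing it).
Enumerating: (2,2) (2,3) (3,3) (3,2) (3,1) (2,1) (1,1) (1,2).
That gives 1 route.

1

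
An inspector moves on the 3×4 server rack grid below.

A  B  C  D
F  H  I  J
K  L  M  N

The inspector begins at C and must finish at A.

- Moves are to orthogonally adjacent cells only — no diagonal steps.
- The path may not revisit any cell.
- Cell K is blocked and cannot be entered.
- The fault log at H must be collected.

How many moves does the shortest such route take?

4

Any route passes through H somewhere between C and A. Summing Manhattan distances along the two legs (C → H → A) gives a lower bound of 2 + 2 = 4 moves.
A route of 4 moves achieves this: C → I → H → B → A.
Since 4 matches the lower bound, it is optimal.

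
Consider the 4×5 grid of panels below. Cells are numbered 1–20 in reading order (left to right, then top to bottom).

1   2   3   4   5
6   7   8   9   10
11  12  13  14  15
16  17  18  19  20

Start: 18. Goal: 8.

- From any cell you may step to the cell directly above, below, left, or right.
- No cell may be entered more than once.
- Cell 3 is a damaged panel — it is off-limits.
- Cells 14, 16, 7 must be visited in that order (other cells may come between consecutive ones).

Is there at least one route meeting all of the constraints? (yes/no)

One route that works: 18 → 19 → 14 → 13 → 12 → 17 → 16 → 11 → 6 → 7 → 8.

yes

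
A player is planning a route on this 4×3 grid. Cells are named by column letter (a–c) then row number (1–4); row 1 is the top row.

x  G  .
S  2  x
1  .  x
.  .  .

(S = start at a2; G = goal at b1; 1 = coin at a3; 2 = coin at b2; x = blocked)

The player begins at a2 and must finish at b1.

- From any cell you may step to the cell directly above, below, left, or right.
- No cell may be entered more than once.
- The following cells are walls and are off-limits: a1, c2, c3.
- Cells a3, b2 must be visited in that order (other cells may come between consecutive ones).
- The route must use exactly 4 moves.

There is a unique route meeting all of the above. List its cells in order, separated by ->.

a2 -> a3 -> b3 -> b2 -> b1

The waypoints must appear in the order a3, b2, with no cell reused.
Route from a2: down to a3, right to b3, 2× up (reaching b1) — 4 moves in all.
Check: order respected (1 at step 1, 2 at step 3); 4 moves as required.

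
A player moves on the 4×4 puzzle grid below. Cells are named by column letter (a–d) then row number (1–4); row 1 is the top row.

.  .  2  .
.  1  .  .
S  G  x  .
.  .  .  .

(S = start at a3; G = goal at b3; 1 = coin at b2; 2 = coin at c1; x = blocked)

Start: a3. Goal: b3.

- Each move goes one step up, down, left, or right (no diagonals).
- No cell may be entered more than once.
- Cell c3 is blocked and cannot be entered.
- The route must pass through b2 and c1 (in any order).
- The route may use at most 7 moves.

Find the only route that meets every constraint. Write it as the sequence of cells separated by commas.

The 7-move cap with required stops at b2, c1 leaves no slack for detours.
Route from a3: up 2 to a1, right 2 to c1, down 1 to c2, left 1 to b2, down 1 to b3 — 7 moves in all.
Check: all required cells visited; 7 ≤ 7 moves.

a3, a2, a1, b1, c1, c2, b2, b3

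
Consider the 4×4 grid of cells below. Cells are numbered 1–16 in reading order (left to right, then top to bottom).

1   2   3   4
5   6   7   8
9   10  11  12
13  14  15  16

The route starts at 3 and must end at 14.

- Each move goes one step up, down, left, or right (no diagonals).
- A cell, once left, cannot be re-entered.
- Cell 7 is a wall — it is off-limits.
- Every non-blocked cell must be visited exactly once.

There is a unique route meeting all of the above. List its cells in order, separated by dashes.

3 - 4 - 8 - 12 - 16 - 15 - 11 - 10 - 6 - 2 - 1 - 5 - 9 - 13 - 14

Need to visit all 15 open cells exactly once, starting at 3 and ending at 14.
Cell 1 has only two open neighbours (5 and 2), so the path must pass straight through it: one of those is the cell it's entered from and the other is where it exits.
Route from 3: right to 4, 3× down (reaching 16), left to 15, up to 11, left to 10, 2× up (reaching 2), left to 1, 3× down (reaching 13), right to 14 — 14 moves in all.
Check: all 15 open cells covered.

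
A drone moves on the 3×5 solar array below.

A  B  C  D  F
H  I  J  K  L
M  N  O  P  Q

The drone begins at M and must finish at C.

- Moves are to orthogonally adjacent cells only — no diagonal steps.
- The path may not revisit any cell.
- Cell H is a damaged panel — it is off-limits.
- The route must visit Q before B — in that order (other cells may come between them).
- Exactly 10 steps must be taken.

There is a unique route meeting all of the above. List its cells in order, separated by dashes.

M - N - O - P - Q - L - K - J - I - B - C

The waypoints must appear in the order Q, B, with no cell reused.
Route from M: right 4 to Q, up 1 to L, left 3 to I, up 1 to B, right 1 to C — 10 moves in all.
Check: order respected (Q at step 4, B at step 9); 10 moves as required.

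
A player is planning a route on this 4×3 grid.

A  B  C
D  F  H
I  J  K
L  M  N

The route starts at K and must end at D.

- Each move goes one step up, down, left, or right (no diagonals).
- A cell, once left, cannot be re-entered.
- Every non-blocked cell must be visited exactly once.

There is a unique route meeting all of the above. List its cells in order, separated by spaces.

Need to visit all 12 open cells exactly once, starting at K and ending at D.
Route from K: down 1 to N, left 2 to L, up 1 to I, right 1 to J, up 1 to F, right 1 to H, up 1 to C, left 2 to A, down 1 to D — 11 moves in all.
Check: all 12 open cells covered.

K N M L I J F H C B A D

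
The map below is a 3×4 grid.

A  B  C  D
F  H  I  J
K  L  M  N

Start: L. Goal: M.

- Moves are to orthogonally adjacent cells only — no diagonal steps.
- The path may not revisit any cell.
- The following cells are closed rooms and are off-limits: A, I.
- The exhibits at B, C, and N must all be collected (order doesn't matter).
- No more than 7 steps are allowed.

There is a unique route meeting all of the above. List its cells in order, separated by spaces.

The budget equals the shortest possible length, so every move has to be on a shortest route through the required cells.
Route from L: 2× up (reaching B), 2× right (reaching D), 2× down (reaching N), left to M — 7 moves in all.
Check: all required cells visited; 7 ≤ 7 moves.

L H B C D J N M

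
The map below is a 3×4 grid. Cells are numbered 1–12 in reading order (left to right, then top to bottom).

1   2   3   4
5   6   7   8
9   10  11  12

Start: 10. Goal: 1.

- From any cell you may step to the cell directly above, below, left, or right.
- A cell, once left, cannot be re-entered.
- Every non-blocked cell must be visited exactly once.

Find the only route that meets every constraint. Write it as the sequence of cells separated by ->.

Need to visit all 12 open cells exactly once, starting at 10 and ending at 1.
Route from 10: left 1 to 9, up 1 to 5, right 2 to 7, down 1 to 11, right 1 to 12, up 2 to 4, left 3 to 1 — 11 moves in all.
Check: all 12 open cells covered.

10 -> 9 -> 5 -> 6 -> 7 -> 11 -> 12 -> 8 -> 4 -> 3 -> 2 -> 1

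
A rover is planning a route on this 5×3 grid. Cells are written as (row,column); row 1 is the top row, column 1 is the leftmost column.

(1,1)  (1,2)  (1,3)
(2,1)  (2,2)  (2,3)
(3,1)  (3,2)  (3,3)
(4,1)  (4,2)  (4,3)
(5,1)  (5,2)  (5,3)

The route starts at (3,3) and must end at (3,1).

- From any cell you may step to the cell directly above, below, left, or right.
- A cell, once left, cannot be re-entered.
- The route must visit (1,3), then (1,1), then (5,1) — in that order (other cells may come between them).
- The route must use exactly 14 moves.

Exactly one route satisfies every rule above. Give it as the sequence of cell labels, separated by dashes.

(3,3) - (2,3) - (1,3) - (1,2) - (1,1) - (2,1) - (2,2) - (3,2) - (4,2) - (4,3) - (5,3) - (5,2) - (5,1) - (4,1) - (3,1)

The waypoints must appear in the order (1,3), (1,1), (5,1), with no cell reused.
Route from (3,3): 2× up (reaching (1,3)), 2× left (reaching (1,1)), down to (2,1), right to (2,2), 2× down (reaching (4,2)), right to (4,3), down to (5,3), 2× left (reaching (5,1)), 2× up (reaching (3,1)) — 14 moves in all.
Check: order respected ((1,3) at step 2, (1,1) at step 4, (5,1) at step 12); 14 moves as required.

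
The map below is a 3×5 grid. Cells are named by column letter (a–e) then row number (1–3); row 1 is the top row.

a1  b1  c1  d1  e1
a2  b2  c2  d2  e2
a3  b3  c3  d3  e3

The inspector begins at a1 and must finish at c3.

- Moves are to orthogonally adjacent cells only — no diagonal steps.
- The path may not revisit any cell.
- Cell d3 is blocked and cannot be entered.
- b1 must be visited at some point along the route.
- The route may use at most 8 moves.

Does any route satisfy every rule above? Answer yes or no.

One route that works: a1 → b1 → b2 → b3 → c3.

yes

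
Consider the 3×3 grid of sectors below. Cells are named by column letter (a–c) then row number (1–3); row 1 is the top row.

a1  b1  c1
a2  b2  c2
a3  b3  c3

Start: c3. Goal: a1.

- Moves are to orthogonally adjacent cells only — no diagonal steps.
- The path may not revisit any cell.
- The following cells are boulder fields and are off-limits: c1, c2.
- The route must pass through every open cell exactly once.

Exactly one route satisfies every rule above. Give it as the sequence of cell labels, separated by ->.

c3 -> b3 -> a3 -> a2 -> b2 -> b1 -> a1

Need to visit all 7 open cells exactly once, starting at c3 and ending at a1.
Route from c3: 2× left (reaching a3), up to a2, right to b2, up to b1, left to a1 — 6 moves in all.
Check: all 7 open cells covered.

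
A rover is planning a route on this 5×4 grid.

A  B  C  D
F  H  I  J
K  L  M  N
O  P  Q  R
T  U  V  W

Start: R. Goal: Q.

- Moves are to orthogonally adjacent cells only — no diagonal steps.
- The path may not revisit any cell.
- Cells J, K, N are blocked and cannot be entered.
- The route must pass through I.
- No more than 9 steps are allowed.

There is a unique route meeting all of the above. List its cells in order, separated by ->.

The 9-move cap with required stops at I leaves no slack for detours.
Route from R: down 1 to W, left 2 to U, up 3 to H, right 1 to I, down 2 to Q — 9 moves in all.
Check: all required cells visited; 9 ≤ 9 moves.

R -> W -> V -> U -> P -> L -> H -> I -> M -> Q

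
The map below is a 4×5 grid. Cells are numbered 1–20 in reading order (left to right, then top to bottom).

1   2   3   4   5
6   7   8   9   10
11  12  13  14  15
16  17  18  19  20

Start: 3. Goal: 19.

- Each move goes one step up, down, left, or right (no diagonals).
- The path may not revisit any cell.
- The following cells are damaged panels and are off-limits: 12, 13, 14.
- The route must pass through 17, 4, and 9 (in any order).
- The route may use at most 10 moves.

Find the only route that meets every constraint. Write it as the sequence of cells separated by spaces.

3 4 9 8 7 6 11 16 17 18 19

The 10-move cap with required stops at 17, 4, 9 leaves no slack for detours.
Route from 3: right 1 to 4, down 1 to 9, left 3 to 6, down 2 to 16, right 3 to 19 — 10 moves in all.
Check: all required cells visited; 10 ≤ 10 moves.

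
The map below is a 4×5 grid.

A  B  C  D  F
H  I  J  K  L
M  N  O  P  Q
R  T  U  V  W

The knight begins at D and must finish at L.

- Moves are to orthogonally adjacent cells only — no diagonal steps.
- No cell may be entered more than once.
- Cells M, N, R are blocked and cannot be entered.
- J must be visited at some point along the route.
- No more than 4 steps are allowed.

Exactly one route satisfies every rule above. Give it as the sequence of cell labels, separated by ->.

D -> C -> J -> K -> L

The budget equals the shortest possible length, so every move has to be on a shortest route through the required cells.
Route from D: left 1 to C, down 1 to J, right 2 to L — 4 moves in all.
Check: all required cells visited; 4 ≤ 4 moves.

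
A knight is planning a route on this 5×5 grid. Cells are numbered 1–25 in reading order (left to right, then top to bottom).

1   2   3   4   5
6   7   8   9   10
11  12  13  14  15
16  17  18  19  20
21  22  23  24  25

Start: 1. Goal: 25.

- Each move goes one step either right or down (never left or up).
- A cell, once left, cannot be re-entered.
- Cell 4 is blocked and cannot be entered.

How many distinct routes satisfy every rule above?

A right/down-only route from 1 to 25 makes exactly 4 down-moves and 4 right-moves in some order.
With no other constraints that would be C(8,4) = 70 routes.
Subtract routes through each blocked cell (inclusion–exclusion for overlaps): − through 4: 5 → 65.
That gives 65 routes.

65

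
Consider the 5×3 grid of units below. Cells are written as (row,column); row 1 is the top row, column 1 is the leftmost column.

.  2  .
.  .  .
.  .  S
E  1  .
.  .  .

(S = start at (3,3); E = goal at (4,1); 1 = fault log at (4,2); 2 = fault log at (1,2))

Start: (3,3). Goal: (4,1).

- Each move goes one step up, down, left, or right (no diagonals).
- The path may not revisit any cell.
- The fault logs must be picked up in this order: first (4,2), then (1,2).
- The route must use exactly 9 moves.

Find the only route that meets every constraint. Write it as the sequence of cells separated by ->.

(3,3) -> (4,3) -> (4,2) -> (3,2) -> (2,2) -> (1,2) -> (1,1) -> (2,1) -> (3,1) -> (4,1)

The waypoints must appear in the order (4,2), (1,2), with no cell reused.
Route from (3,3): down to (4,3), left to (4,2), 3× up (reaching (1,2)), left to (1,1), 3× down (reaching (4,1)) — 9 moves in all.
Check: order respected (1 at step 2, 2 at step 5); 9 moves as required.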